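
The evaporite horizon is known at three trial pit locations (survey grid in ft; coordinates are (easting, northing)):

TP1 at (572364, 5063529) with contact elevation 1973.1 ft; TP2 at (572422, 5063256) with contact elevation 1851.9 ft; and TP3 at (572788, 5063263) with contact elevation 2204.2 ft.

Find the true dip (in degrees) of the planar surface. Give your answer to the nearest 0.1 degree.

49.0°

Let the plane be z = a·E + b·N + c.
TP2−TP1: 58a − 273b = −121.2;  TP3−TP1: 424a − 266b = 231.1.
Solving gives a = 0.95022, b = 0.64583.
Gradient magnitude |∇z| = √(a² + b²) = √(0.90291 + 0.41710) = 1.14892.
True dip = arctan(1.14892) = 49.0°, dipping toward SW (azimuth ≈ 236°).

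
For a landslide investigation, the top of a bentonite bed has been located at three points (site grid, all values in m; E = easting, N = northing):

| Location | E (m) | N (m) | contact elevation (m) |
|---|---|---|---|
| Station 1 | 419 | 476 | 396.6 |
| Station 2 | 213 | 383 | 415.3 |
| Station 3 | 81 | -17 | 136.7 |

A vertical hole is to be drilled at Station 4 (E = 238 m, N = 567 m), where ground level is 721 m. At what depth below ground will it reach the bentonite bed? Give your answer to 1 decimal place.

Two edge vectors: Station 1→Station 2 = (-206, -93, 18.7), Station 1→Station 3 = (-338, -493, -259.9).
Normal n = (Station 1→Station 2) × (Station 1→Station 3) = (33389.8, -59860, 70124).
So ∂z/∂E = −n_x/n_z = −0.47615 and ∂z/∂N = −n_y/n_z = 0.85363.
Intercept c from Station 1: 396.6 + 199.51 − 406.33 = 189.78.
At (238, 567): z_contact = −113.32 + 484.01 + 189.78 = 560.46 m.
Depth below ground = 721 − 560.46 = 160.5 m.

160.5 m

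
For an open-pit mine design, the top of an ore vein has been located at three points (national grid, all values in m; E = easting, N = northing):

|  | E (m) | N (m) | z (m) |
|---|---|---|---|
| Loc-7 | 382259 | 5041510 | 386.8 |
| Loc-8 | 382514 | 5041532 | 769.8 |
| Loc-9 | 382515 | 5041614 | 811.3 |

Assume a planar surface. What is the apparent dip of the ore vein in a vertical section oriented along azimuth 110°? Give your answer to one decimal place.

50.3°

Let the plane be z = a·E + b·N + c.
Loc-8−Loc-7: 255a + 22b = 383;  Loc-9−Loc-7: 256a + 104b = 424.5.
Solving gives a = 1.45983, b = 0.48829.
Unit vector along 110° is (sin 110°, cos 110°) = (0.9397, -0.3420).
Slope in that direction = a·(0.9397) + b·(-0.3420) = 1.20479.
Apparent dip = arctan|1.20479| = 50.3° (true dip is 57.0°, so apparent ≤ true as expected).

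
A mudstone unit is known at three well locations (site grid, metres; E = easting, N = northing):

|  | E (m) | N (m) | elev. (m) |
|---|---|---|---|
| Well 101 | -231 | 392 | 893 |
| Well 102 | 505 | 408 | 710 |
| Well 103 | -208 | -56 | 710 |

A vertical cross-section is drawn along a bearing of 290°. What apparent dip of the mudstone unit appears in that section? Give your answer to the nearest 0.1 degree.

Two edge vectors: Well 101→Well 102 = (736, 16, -183), Well 101→Well 103 = (23, -448, -183).
Normal n = (Well 101→Well 102) × (Well 101→Well 103) = (-84912, 130479, -330096).
So ∂z/∂E = −n_x/n_z = −0.25723 and ∂z/∂N = −n_y/n_z = 0.39528.
Unit vector along 290° is (sin 290°, cos 290°) = (-0.9397, 0.3420).
Slope in that direction = a·(-0.9397) + b·(0.3420) = 0.37691.
Apparent dip = arctan|0.37691| = 20.7° (true dip is 25.2°, so apparent ≤ true as expected).

20.7°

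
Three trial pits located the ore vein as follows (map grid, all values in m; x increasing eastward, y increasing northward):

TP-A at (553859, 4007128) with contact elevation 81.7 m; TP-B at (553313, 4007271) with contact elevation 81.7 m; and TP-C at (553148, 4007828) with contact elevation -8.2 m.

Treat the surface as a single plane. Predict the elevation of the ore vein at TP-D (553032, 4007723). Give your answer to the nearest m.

15 m

Let the plane be z = a·x + b·y + c.
TP-B−TP-A: −546a + 143b = 0;  TP-C−TP-A: −711a + 700b = −89.9.
Solving gives a = −0.04582696, b = −0.17497567.
Then c = 81.7 − a·553859 − b·4007128 = 726613.28.
At (553032, 4007723): z = −25343.8 − 701254.0 + 726613.28 = 15.5 m.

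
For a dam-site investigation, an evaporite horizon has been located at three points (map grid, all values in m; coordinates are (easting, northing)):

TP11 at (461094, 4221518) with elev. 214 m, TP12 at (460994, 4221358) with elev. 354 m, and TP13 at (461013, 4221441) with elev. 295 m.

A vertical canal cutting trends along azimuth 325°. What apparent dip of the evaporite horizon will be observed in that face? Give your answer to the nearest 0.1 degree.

Let the plane be z = a·E + b·N + c.
TP12−TP11: −100a − 160b = 140;  TP13−TP11: −81a − 77b = 81.
Solving gives a = −0.41445, b = −0.61597.
Unit vector along 325° is (sin 325°, cos 325°) = (-0.5736, 0.8192).
Slope in that direction = a·(-0.5736) + b·(0.8192) = −0.26685.
Apparent dip = arctan|0.26685| = 14.9° (true dip is 36.6°, so apparent ≤ true as expected).

14.9°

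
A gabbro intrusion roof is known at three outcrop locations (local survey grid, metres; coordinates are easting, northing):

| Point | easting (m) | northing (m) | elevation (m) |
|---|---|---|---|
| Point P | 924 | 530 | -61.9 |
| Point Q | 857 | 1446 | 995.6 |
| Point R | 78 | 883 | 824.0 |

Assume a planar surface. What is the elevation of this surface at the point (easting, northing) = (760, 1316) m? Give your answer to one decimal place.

907.6 m

Two edge vectors: Point P→Point Q = (-67, 916, 1057.5), Point P→Point R = (-846, 353, 885.9).
Normal n = (Point P→Point Q) × (Point P→Point R) = (438186.9, -835289.7, 751285).
So ∂z/∂easting = −n_x/n_z = −0.583250 and ∂z/∂northing = −n_y/n_z = 1.111815.
Intercept c from Point P: -61.9 + 538.92 − 589.26 = −112.24.
At (760, 1316): z = −443.3 + 1463.1 − 112.24 = 907.6 m.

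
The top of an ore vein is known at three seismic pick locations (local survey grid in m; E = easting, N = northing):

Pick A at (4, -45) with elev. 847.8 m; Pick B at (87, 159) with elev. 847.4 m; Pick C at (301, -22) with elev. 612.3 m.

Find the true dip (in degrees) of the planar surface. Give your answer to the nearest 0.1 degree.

41.4°

Let the plane be z = a·E + b·N + c.
Pick B−Pick A: 83a + 204b = −0.4;  Pick C−Pick A: 297a + 23b = −235.5.
Solving gives a = −0.81857, b = 0.33108.
Gradient magnitude |∇z| = √(a² + b²) = √(0.67005 + 0.10962) = 0.88299.
True dip = arctan(0.88299) = 41.4°, dipping toward ESE (azimuth ≈ 112°).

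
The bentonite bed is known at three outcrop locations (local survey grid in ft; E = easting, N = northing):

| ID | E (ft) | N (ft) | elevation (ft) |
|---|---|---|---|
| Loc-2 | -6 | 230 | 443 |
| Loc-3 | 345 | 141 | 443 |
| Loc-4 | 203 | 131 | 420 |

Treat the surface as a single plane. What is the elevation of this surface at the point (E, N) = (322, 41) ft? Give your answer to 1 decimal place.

Two edge vectors: Loc-2→Loc-3 = (351, -89, 0), Loc-2→Loc-4 = (209, -99, -23).
Normal n = (Loc-2→Loc-3) × (Loc-2→Loc-4) = (2047, 8073, -16148).
So ∂z/∂E = −n_x/n_z = 0.12676 and ∂z/∂N = −n_y/n_z = 0.49994.
Intercept c from Loc-2: 443 + 0.76 − 114.99 = 328.77.
At (322, 41): z = 40.8 + 20.5 + 328.77 = 390.1 ft.

390.1 ft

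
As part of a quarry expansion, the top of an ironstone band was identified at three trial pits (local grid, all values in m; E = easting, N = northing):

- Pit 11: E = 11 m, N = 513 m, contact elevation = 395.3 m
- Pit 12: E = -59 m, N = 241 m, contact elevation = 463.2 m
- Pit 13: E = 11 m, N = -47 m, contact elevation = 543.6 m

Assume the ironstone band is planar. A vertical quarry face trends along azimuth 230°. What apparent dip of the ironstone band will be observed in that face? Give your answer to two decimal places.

7.13°

Two edge vectors: Pit 11→Pit 12 = (-70, -272, 67.9), Pit 11→Pit 13 = (0, -560, 148.3).
Normal n = (Pit 11→Pit 12) × (Pit 11→Pit 13) = (-2313.6, 10381, 39200).
So ∂z/∂E = −n_x/n_z = 0.05902 and ∂z/∂N = −n_y/n_z = −0.26482.
Unit vector along 230° is (sin 230°, cos 230°) = (-0.7660, -0.6428).
Slope in that direction = a·(-0.7660) + b·(-0.6428) = 0.12501.
Apparent dip = arctan|0.12501| = 7.13° (true dip is 15.2°, so apparent ≤ true as expected).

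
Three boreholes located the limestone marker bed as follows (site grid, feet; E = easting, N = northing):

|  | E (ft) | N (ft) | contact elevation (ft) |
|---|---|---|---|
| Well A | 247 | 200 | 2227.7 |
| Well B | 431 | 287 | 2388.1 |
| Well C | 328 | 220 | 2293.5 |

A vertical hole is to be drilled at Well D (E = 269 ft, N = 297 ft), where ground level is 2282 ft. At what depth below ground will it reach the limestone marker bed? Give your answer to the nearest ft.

12 ft

Let the plane be z = a·E + b·N + c.
Well B−Well A: 184a + 87b = 160.4;  Well C−Well A: 81a + 20b = 65.8.
Solving gives a = 0.74743, b = 0.26290.
Then c = 2227.7 − a·247 − b·200 = 1990.50.
At (269, 297): z_contact = 201.1 + 78.1 + 1990.50 = 2269.6 ft.
Depth below ground = 2282 − 2269.6 = 12 ft.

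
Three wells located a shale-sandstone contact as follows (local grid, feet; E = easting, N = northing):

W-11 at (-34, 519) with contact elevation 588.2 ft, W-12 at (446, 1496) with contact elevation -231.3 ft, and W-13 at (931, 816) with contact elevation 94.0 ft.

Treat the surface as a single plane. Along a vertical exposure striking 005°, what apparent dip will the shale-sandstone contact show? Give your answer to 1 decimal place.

35.6°

Two edge vectors: W-11→W-12 = (480, 977, -819.5), W-11→W-13 = (965, 297, -494.2).
Normal n = (W-11→W-12) × (W-11→W-13) = (-239441.9, -553601.5, -800245).
So ∂z/∂E = −n_x/n_z = −0.29921 and ∂z/∂N = −n_y/n_z = −0.69179.
Unit vector along 005° is (sin 5°, cos 5°) = (0.0872, 0.9962).
Slope in that direction = a·(0.0872) + b·(0.9962) = −0.71524.
Apparent dip = arctan|0.71524| = 35.6° (true dip is 37.0°, so apparent ≤ true as expected).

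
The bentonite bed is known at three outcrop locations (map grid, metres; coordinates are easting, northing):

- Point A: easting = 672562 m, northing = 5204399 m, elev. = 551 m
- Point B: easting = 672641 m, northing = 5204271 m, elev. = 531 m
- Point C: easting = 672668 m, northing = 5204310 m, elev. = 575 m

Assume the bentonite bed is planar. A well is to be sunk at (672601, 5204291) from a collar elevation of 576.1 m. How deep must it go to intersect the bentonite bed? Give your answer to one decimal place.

Let the plane be z = a·easting + b·northing + c.
Point B−Point A: 79a − 128b = −20;  Point C−Point A: 106a − 89b = 24.
Solving gives a = 0.742236500, b = 0.614349090.
Then c = 551 − a·672562 − b·5204399 = −3695966.85.
At (672601, 5204291): z_contact = 499229.01 + 3197251.44 − 3695966.85 = 513.60 m.
Depth below ground = 576.1 − 513.60 = 62.5 m.

62.5 m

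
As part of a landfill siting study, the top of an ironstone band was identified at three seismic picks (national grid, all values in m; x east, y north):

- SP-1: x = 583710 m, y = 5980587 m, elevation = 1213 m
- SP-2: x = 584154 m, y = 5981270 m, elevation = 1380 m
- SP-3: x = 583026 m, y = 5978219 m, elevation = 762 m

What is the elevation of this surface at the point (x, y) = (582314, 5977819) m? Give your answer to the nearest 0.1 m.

Let the plane be z = a·x + b·y + c.
SP-2−SP-1: 444a + 683b = 167;  SP-3−SP-1: −684a − 2368b = −451.
Solving gives a = 0.149640546, b = 0.147232207.
Then c = 1213 − a·583710 − b·5980587 = −966668.71.
At (582314, 5977819): z = 87137.8 + 880127.5 − 966668.71 = 596.6 m.

596.6 m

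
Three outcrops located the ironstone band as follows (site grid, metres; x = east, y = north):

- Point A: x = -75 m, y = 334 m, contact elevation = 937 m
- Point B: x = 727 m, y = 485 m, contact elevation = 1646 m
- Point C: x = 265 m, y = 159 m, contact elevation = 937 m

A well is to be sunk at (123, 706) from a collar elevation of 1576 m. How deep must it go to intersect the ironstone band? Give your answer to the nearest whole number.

Let the plane be z = a·x + b·y + c.
Point B−Point A: 802a + 151b = 709;  Point C−Point A: 340a − 175b = 0.
Solving gives a = 0.64727, b = 1.25755.
Then c = 937 − a·-75 − b·334 = 565.52.
At (123, 706): z_contact = 79.6 + 887.8 + 565.52 = 1533.0 m.
Depth below ground = 1576 − 1533.0 = 43 m.

43 m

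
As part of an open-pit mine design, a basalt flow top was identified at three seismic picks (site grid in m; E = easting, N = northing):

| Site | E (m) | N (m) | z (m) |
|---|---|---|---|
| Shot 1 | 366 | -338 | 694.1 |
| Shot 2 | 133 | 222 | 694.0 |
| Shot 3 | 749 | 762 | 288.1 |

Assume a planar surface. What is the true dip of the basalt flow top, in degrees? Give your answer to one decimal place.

27.6°

Two edge vectors: Shot 1→Shot 2 = (-233, 560, -0.1), Shot 1→Shot 3 = (383, 1100, -406).
Normal n = (Shot 1→Shot 2) × (Shot 1→Shot 3) = (-227250, -94636.3, -470780).
So ∂z/∂E = −n_x/n_z = −0.48271 and ∂z/∂N = −n_y/n_z = −0.20102.
Gradient magnitude |∇z| = √(a² + b²) = √(0.23301 + 0.04041) = 0.52289.
True dip = arctan(0.52289) = 27.6°, dipping toward ENE (azimuth ≈ 067°).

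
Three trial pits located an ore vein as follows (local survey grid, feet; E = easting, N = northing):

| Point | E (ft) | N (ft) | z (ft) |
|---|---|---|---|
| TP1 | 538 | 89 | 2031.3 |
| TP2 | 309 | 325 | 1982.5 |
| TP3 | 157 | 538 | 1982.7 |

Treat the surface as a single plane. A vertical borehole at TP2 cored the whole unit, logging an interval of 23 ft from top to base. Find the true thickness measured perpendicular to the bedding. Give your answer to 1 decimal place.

16.3 ft

Two edge vectors: TP1→TP2 = (-229, 236, -48.8), TP1→TP3 = (-381, 449, -48.6).
Normal n = (TP1→TP2) × (TP1→TP3) = (10441.6, 7463.4, -12905).
So ∂z/∂E = −n_x/n_z = 0.80911 and ∂z/∂N = −n_y/n_z = 0.57833.
|∇z| = √(a²+b²) = 0.99455, so dip δ = arctan(0.99455) = 44.84°.
True thickness = vertical thickness × cos δ = 23 × cos 44.84° = 16.3 ft.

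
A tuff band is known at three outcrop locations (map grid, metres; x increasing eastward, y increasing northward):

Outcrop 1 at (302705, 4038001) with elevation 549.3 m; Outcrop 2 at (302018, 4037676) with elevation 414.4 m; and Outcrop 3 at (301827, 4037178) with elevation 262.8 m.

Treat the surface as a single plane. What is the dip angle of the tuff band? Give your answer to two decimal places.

Two edge vectors: Outcrop 1→Outcrop 2 = (-687, -325, -134.9), Outcrop 1→Outcrop 3 = (-878, -823, -286.5).
Normal n = (Outcrop 1→Outcrop 2) × (Outcrop 1→Outcrop 3) = (-17910.2, -78383.3, 280051).
So ∂z/∂x = −n_x/n_z = 0.06395 and ∂z/∂y = −n_y/n_z = 0.27989.
Gradient magnitude |∇z| = √(a² + b²) = √(0.00409 + 0.07834) = 0.28710.
True dip = arctan(0.28710) = 16.02°, dipping toward SSW (azimuth ≈ 193°).

16.02°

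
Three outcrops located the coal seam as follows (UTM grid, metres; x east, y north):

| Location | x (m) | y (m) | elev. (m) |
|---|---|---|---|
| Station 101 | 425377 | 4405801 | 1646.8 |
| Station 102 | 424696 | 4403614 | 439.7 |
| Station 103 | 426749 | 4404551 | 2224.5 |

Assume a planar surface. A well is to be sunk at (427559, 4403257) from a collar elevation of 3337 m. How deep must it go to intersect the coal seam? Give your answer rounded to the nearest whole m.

Let the plane be z = a·x + b·y + c.
Station 102−Station 101: −681a − 2187b = −1207.1;  Station 103−Station 101: 1372a − 1250b = 577.7.
Solving gives a = 0.71974008, b = 0.32782671.
Then c = 1646.8 − a·425377 − b·4405801 = −1748853.31.
At (427559, 4403257): z_contact = 307731.3 + 1443505.2 − 1748853.31 = 2383.3 m.
Depth below ground = 3337 − 2383.3 = 954 m.

954 m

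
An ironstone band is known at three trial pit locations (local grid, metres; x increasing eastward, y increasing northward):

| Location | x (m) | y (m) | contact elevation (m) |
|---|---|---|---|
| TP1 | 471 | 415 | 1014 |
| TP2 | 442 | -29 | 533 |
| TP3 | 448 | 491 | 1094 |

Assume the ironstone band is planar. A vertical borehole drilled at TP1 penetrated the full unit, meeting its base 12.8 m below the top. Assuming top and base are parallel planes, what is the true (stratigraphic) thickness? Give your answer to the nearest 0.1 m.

8.7 m

Two edge vectors: TP1→TP2 = (-29, -444, -481), TP1→TP3 = (-23, 76, 80).
Normal n = (TP1→TP2) × (TP1→TP3) = (1036, 13383, -12416).
So ∂z/∂x = −n_x/n_z = 0.08344 and ∂z/∂y = −n_y/n_z = 1.07788.
|∇z| = √(a²+b²) = 1.08111, so dip δ = arctan(1.08111) = 47.23°.
True thickness = vertical thickness × cos δ = 12.8 × cos 47.23° = 8.7 m.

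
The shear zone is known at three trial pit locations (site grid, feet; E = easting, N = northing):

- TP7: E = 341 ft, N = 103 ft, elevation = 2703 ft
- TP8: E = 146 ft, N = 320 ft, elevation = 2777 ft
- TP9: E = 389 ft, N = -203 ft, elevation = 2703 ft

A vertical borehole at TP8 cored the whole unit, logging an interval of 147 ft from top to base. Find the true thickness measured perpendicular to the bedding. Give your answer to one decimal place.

Let the plane be z = a·E + b·N + c.
TP8−TP7: −195a + 217b = 74;  TP9−TP7: 48a − 306b = 0.
Solving gives a = −0.45974, b = −0.07212.
|∇z| = √(a²+b²) = 0.46536, so dip δ = arctan(0.46536) = 24.96°.
True thickness = vertical thickness × cos δ = 147 × cos 24.96° = 133.3 ft.

133.3 ft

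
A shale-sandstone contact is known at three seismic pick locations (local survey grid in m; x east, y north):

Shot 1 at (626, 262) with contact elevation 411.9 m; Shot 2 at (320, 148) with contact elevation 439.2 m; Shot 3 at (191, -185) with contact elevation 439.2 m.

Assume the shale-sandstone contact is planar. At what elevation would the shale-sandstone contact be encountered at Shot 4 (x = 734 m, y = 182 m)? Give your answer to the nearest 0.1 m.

397.4 m

Let the plane be z = a·x + b·y + c.
Shot 2−Shot 1: −306a − 114b = 27.3;  Shot 3−Shot 1: −435a − 447b = 27.3.
Solving gives a = −0.10426, b = 0.04039.
Then c = 411.9 − a·626 − b·262 = 466.59.
At (734, 182): z = −76.5 + 7.4 + 466.59 = 397.4 m.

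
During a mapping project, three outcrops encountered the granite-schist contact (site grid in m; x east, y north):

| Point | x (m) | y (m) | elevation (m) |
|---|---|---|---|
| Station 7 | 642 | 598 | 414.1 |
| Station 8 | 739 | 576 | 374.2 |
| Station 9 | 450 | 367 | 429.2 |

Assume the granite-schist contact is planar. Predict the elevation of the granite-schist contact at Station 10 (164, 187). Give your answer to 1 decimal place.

Two edge vectors: Station 7→Station 8 = (97, -22, -39.9), Station 7→Station 9 = (-192, -231, 15.1).
Normal n = (Station 7→Station 8) × (Station 7→Station 9) = (-9549.1, 6196.1, -26631).
So ∂z/∂x = −n_x/n_z = −0.35857 and ∂z/∂y = −n_y/n_z = 0.23266.
Intercept c from Station 7: 414.1 + 230.20 − 139.13 = 505.17.
At (164, 187): z = −58.8 + 43.5 + 505.17 = 489.9 m.

489.9 m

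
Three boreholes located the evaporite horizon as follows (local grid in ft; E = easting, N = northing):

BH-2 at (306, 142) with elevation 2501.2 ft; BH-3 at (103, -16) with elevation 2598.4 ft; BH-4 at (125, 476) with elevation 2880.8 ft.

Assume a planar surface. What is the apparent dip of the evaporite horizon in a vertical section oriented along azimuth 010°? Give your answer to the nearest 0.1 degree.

Let the plane be z = a·E + b·N + c.
BH-3−BH-2: −203a − 158b = 97.2;  BH-4−BH-2: −181a + 334b = 379.6.
Solving gives a = −0.95894, b = 0.61686.
Unit vector along 010° is (sin 10°, cos 10°) = (0.1736, 0.9848).
Slope in that direction = a·(0.1736) + b·(0.9848) = 0.44097.
Apparent dip = arctan|0.44097| = 23.8° (true dip is 48.7°, so apparent ≤ true as expected).

23.8°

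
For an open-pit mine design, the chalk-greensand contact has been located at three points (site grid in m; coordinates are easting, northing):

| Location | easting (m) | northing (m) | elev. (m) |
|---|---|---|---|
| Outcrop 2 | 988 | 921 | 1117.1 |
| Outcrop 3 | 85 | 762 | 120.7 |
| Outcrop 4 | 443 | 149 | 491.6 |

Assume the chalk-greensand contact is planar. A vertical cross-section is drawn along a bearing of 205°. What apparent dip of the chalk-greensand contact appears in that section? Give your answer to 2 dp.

26.38°

Let the plane be z = a·easting + b·northing + c.
Outcrop 3−Outcrop 2: −903a − 159b = −996.4;  Outcrop 4−Outcrop 2: −545a − 772b = −625.5.
Solving gives a = 1.09715, b = 0.03569.
Unit vector along 205° is (sin 205°, cos 205°) = (-0.4226, -0.9063).
Slope in that direction = a·(-0.4226) + b·(-0.9063) = −0.49602.
Apparent dip = arctan|0.49602| = 26.38° (true dip is 47.7°, so apparent ≤ true as expected).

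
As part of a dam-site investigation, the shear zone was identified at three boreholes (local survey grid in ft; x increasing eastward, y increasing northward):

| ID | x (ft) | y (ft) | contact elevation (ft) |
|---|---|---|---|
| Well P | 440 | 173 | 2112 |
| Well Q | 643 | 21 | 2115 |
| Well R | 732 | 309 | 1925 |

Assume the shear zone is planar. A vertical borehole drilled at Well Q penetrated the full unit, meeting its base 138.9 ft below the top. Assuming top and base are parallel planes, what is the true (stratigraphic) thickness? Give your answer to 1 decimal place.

115.7 ft

Let the plane be z = a·x + b·y + c.
Well Q−Well P: 203a − 152b = 3;  Well R−Well P: 292a + 136b = −187.
Solving gives a = −0.38915, b = −0.53946.
|∇z| = √(a²+b²) = 0.66518, so dip δ = arctan(0.66518) = 33.63°.
True thickness = vertical thickness × cos δ = 138.9 × cos 33.63° = 115.7 ft.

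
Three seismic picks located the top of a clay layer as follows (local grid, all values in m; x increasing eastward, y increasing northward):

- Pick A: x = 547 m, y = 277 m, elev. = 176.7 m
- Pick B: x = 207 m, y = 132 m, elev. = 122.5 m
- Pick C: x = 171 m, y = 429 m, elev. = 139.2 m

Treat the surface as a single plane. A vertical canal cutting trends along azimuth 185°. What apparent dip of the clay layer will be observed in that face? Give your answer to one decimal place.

Two edge vectors: Pick A→Pick B = (-340, -145, -54.2), Pick A→Pick C = (-376, 152, -37.5).
Normal n = (Pick A→Pick B) × (Pick A→Pick C) = (13675.9, 7629.2, -106200).
So ∂z/∂x = −n_x/n_z = 0.12877 and ∂z/∂y = −n_y/n_z = 0.07184.
Unit vector along 185° is (sin 185°, cos 185°) = (-0.0872, -0.9962).
Slope in that direction = a·(-0.0872) + b·(-0.9962) = −0.08279.
Apparent dip = arctan|0.08279| = 4.7° (true dip is 8.4°, so apparent ≤ true as expected).

4.7°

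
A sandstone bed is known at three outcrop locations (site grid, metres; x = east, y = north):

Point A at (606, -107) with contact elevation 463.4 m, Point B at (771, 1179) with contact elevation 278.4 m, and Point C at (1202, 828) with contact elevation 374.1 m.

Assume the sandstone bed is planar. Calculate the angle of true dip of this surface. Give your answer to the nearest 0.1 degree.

Let the plane be z = a·x + b·y + c.
Point B−Point A: 165a + 1286b = −185;  Point C−Point A: 596a + 935b = −89.3.
Solving gives a = 0.09496, b = −0.15604.
Gradient magnitude |∇z| = √(a² + b²) = √(0.00902 + 0.02435) = 0.18267.
True dip = arctan(0.18267) = 10.4°, dipping toward NNW (azimuth ≈ 329°).

10.4°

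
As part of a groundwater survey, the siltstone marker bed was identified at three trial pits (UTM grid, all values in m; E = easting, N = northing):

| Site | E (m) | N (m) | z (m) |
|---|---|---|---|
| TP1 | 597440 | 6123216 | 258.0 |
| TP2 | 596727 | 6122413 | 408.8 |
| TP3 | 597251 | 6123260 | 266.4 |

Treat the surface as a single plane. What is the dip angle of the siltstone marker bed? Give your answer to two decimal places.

Let the plane be z = a·E + b·N + c.
TP2−TP1: −713a − 803b = 150.8;  TP3−TP1: −189a + 44b = 8.4.
Solving gives a = −0.07306, b = −0.12292.
Gradient magnitude |∇z| = √(a² + b²) = √(0.00534 + 0.01511) = 0.14300.
True dip = arctan(0.14300) = 8.14°, dipping toward NNE (azimuth ≈ 031°).

8.14°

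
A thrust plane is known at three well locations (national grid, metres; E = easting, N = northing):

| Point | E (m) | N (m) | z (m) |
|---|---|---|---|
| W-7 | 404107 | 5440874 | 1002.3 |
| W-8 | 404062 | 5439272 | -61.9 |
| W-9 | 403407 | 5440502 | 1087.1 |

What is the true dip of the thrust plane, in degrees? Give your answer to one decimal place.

39.7°

Two edge vectors: W-7→W-8 = (-45, -1602, -1064.2), W-7→W-9 = (-700, -372, 84.8).
Normal n = (W-7→W-8) × (W-7→W-9) = (-531732, 748756, -1104660).
So ∂z/∂E = −n_x/n_z = −0.48135 and ∂z/∂N = −n_y/n_z = 0.67782.
Gradient magnitude |∇z| = √(a² + b²) = √(0.23170 + 0.45943) = 0.83135.
True dip = arctan(0.83135) = 39.7°, dipping toward SE (azimuth ≈ 145°).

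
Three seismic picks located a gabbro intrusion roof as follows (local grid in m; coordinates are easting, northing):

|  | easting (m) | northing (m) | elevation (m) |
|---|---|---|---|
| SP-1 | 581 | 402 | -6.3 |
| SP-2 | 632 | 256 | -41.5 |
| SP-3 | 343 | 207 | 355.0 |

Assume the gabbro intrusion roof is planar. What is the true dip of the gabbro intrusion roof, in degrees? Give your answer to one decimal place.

Two edge vectors: SP-1→SP-2 = (51, -146, -35.2), SP-1→SP-3 = (-238, -195, 361.3).
Normal n = (SP-1→SP-2) × (SP-1→SP-3) = (-59613.8, -10048.7, -44693).
So ∂z/∂easting = −n_x/n_z = −1.33385 and ∂z/∂northing = −n_y/n_z = −0.22484.
Gradient magnitude |∇z| = √(a² + b²) = √(1.77916 + 0.05055) = 1.35267.
True dip = arctan(1.35267) = 53.5°, dipping toward E (azimuth ≈ 080°).

53.5°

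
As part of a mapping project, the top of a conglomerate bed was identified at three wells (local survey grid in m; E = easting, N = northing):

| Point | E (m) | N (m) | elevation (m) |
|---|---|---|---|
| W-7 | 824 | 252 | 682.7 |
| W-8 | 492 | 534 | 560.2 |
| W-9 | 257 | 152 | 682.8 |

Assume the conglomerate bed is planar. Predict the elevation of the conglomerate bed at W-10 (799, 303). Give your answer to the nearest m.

663 m

Two edge vectors: W-7→W-8 = (-332, 282, -122.5), W-7→W-9 = (-567, -100, 0.1).
Normal n = (W-7→W-8) × (W-7→W-9) = (-12221.8, 69490.7, 193094).
So ∂z/∂E = −n_x/n_z = 0.06329 and ∂z/∂N = −n_y/n_z = −0.35988.
Intercept c from W-7: 682.7 − 52.15 + 90.69 = 721.24.
At (799, 303): z = 50.6 − 109.0 + 721.24 = 662.8 m.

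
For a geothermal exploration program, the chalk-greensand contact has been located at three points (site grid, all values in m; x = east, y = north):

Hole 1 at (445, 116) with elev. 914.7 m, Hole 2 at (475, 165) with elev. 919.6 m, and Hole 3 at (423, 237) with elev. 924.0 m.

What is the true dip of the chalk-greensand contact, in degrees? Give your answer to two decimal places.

4.98°

Let the plane be z = a·x + b·y + c.
Hole 2−Hole 1: 30a + 49b = 4.9;  Hole 3−Hole 1: −22a + 121b = 9.3.
Solving gives a = 0.02914, b = 0.08216.
Gradient magnitude |∇z| = √(a² + b²) = √(0.00085 + 0.00675) = 0.08717.
True dip = arctan(0.08717) = 4.98°, dipping toward SSW (azimuth ≈ 200°).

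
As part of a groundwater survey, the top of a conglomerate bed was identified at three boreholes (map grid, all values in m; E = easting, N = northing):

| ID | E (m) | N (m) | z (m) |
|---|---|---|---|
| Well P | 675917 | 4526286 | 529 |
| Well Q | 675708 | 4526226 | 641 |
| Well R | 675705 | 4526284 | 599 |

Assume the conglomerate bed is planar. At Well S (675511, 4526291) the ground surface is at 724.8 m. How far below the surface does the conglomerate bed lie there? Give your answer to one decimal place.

68.3 m

Two edge vectors: Well P→Well Q = (-209, -60, 112), Well P→Well R = (-212, -2, 70).
Normal n = (Well P→Well Q) × (Well P→Well R) = (-3976, -9114, -12302).
So ∂z/∂E = −n_x/n_z = −0.323199480 and ∂z/∂N = −n_y/n_z = −0.740855146.
Intercept c from Well P: 529 + 218456.02 + 3353322.27 = 3572307.30.
At (675511, 4526291): z_contact = −218324.80 − 3353325.98 + 3572307.30 = 656.51 m.
Depth below ground = 724.8 − 656.51 = 68.3 m.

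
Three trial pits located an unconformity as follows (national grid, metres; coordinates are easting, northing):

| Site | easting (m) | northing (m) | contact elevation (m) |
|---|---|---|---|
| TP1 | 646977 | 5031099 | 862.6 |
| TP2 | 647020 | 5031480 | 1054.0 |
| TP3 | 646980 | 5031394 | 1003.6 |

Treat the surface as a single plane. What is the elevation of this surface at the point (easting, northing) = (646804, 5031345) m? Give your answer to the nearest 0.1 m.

Let the plane be z = a·easting + b·northing + c.
TP2−TP1: 43a + 381b = 191.4;  TP3−TP1: 3a + 295b = 141.
Solving gives a = 0.237567146, b = 0.475550165.
Then c = 862.6 − a·646977 − b·5031099 = −2545377.84.
At (646804, 5031345): z = 153659.4 + 2392656.9 − 2545377.84 = 938.5 m.

938.5 m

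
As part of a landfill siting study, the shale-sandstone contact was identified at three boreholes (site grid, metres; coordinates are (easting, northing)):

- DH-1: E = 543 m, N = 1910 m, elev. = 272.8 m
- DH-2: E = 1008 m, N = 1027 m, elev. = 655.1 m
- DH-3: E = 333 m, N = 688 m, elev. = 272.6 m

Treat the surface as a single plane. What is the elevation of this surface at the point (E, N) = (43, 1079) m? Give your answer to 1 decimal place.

51.2 m

Let the plane be z = a·E + b·N + c.
DH-2−DH-1: 465a − 883b = 382.3;  DH-3−DH-1: −210a − 1222b = −0.2.
Solving gives a = 0.620103, b = −0.106401.
Then c = 272.8 − a·543 − b·1910 = 139.31.
At (43, 1079): z = 26.7 − 114.8 + 139.31 = 51.2 m.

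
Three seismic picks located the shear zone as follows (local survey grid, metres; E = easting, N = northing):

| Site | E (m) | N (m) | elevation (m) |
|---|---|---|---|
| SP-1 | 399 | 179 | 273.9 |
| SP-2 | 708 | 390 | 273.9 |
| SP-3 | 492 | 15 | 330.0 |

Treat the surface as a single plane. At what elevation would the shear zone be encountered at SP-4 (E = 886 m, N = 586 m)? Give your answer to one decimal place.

Two edge vectors: SP-1→SP-2 = (309, 211, 0), SP-1→SP-3 = (93, -164, 56.1).
Normal n = (SP-1→SP-2) × (SP-1→SP-3) = (11837.1, -17334.9, -70299).
So ∂z/∂E = −n_x/n_z = 0.16838 and ∂z/∂N = −n_y/n_z = −0.24659.
Intercept c from SP-1: 273.9 − 67.18 + 44.14 = 250.85.
At (886, 586): z = 149.2 − 144.5 + 250.85 = 255.5 m.

255.5 m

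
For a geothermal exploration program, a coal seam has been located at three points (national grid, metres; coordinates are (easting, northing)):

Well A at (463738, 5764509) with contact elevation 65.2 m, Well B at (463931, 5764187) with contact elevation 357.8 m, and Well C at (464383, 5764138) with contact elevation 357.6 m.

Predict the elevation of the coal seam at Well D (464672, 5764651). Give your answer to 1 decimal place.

-171.7 m

Two edge vectors: Well A→Well B = (193, -322, 292.6), Well A→Well C = (645, -371, 292.4).
Normal n = (Well A→Well B) × (Well A→Well C) = (14401.8, 132293.8, 136087).
So ∂z/∂E = −n_x/n_z = −0.105827890 and ∂z/∂N = −n_y/n_z = −0.972126654.
Intercept c from Well A: 65.2 + 49076.41 + 5603832.85 = 5652974.46.
At (464672, 5764651): z = −49175.3 − 5603970.9 + 5652974.46 = -171.7 m.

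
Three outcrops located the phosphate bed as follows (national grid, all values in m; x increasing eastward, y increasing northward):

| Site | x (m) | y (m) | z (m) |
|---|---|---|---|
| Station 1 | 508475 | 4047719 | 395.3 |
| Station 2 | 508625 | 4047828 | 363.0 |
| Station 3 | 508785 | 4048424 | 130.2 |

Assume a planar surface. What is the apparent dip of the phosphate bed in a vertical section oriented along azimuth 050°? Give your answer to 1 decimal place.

Two edge vectors: Station 1→Station 2 = (150, 109, -32.3), Station 1→Station 3 = (310, 705, -265.1).
Normal n = (Station 1→Station 2) × (Station 1→Station 3) = (-6124.4, 29752, 71960).
So ∂z/∂x = −n_x/n_z = 0.08511 and ∂z/∂y = −n_y/n_z = −0.41345.
Unit vector along 050° is (sin 50°, cos 50°) = (0.7660, 0.6428).
Slope in that direction = a·(0.7660) + b·(0.6428) = −0.20056.
Apparent dip = arctan|0.20056| = 11.3° (true dip is 22.9°, so apparent ≤ true as expected).

11.3°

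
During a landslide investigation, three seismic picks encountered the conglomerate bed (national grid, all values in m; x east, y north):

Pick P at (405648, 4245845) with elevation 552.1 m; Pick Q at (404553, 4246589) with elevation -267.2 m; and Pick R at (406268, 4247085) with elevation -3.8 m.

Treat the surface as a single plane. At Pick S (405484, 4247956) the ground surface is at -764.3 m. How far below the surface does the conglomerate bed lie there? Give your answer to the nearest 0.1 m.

Two edge vectors: Pick P→Pick Q = (-1095, 744, -819.3), Pick P→Pick R = (620, 1240, -555.9).
Normal n = (Pick P→Pick Q) × (Pick P→Pick R) = (602342.4, -1116676.5, -1819080).
So ∂z/∂x = −n_x/n_z = 0.331124744 and ∂z/∂y = −n_y/n_z = −0.613868824.
Intercept c from Pick P: 552.1 − 134320.09 + 2606391.88 = 2472623.89.
At (405484, 4247956): z_contact = 134265.79 − 2607687.75 + 2472623.89 = -798.08 m.
Depth below ground = -764.3 − (-798.08) = 33.8 m.

33.8 m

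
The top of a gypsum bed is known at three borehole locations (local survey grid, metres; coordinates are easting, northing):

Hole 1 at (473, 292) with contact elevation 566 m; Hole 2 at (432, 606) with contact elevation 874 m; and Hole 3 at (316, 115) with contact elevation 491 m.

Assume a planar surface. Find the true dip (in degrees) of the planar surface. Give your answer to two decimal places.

46.71°

Let the plane be z = a·easting + b·northing + c.
Hole 2−Hole 1: −41a + 314b = 308;  Hole 3−Hole 1: −157a − 177b = −75.
Solving gives a = −0.54754, b = 0.90940.
Gradient magnitude |∇z| = √(a² + b²) = √(0.29980 + 0.82700) = 1.06151.
True dip = arctan(1.06151) = 46.71°, dipping toward SSE (azimuth ≈ 149°).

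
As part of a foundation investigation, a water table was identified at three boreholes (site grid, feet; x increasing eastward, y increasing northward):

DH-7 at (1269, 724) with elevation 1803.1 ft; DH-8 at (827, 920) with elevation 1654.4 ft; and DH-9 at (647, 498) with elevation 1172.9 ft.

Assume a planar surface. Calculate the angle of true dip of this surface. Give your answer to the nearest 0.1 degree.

47.7°

Let the plane be z = a·x + b·y + c.
DH-8−DH-7: −442a + 196b = −148.7;  DH-9−DH-7: −622a − 226b = −630.2.
Solving gives a = 0.70840, b = 0.83884.
Gradient magnitude |∇z| = √(a² + b²) = √(0.50183 + 0.70364) = 1.09794.
True dip = arctan(1.09794) = 47.7°, dipping toward SW (azimuth ≈ 220°).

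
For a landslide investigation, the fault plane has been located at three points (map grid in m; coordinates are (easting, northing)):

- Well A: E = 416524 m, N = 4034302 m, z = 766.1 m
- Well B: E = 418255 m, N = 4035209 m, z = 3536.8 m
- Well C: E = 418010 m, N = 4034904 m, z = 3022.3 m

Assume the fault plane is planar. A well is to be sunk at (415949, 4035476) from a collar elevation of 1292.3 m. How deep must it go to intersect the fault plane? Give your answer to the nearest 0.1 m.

424.7 m

Let the plane be z = a·E + b·N + c.
Well B−Well A: 1731a + 907b = 2770.7;  Well C−Well A: 1486a + 602b = 2256.2.
Solving gives a = 1.237692157, b = 0.692673513.
Then c = 766.1 − a·416524 − b·4034302 = −3309216.53.
At (415949, 4035476): z_contact = 514816.81 + 2795267.34 − 3309216.53 = 867.63 m.
Depth below ground = 1292.3 − 867.63 = 424.7 m.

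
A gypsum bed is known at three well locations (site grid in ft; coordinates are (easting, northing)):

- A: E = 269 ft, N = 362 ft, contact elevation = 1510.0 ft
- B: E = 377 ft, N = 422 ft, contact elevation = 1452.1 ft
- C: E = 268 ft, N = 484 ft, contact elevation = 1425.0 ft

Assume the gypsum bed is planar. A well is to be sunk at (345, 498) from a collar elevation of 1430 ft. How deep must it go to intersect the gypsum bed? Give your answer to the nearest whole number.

Let the plane be z = a·E + b·N + c.
B−A: 108a + 60b = −57.9;  C−A: −1a + 122b = −85.
Solving gives a = −0.14837, b = −0.69794.
Then c = 1510 − a·269 − b·362 = 1802.56.
At (345, 498): z_contact = −51.2 − 347.6 + 1802.56 = 1403.8 ft.
Depth below ground = 1430 − 1403.8 = 26 ft.

26 ft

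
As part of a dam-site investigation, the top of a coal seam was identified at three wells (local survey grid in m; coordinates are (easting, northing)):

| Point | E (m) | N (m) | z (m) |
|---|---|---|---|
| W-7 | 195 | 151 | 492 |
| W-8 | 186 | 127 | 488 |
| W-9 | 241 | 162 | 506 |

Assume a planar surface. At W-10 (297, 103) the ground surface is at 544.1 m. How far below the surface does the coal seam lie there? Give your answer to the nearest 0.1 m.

Let the plane be z = a·E + b·N + c.
W-8−W-7: −9a − 24b = −4;  W-9−W-7: 46a + 11b = 14.
Solving gives a = 0.29055, b = 0.05771.
Then c = 492 − a·195 − b·151 = 426.63.
At (297, 103): z_contact = 86.29 + 5.94 + 426.63 = 518.87 m.
Depth below ground = 544.1 − 518.87 = 25.2 m.

25.2 m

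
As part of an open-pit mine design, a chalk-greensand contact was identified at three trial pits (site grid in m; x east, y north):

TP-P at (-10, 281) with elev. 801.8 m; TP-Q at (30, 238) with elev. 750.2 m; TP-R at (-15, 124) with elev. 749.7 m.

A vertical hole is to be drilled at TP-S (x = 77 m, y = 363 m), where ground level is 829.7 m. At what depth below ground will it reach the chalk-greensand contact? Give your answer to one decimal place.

76.8 m

Two edge vectors: TP-P→TP-Q = (40, -43, -51.6), TP-P→TP-R = (-5, -157, -52.1).
Normal n = (TP-P→TP-Q) × (TP-P→TP-R) = (-5860.9, 2342, -6495).
So ∂z/∂x = −n_x/n_z = −0.90237 and ∂z/∂y = −n_y/n_z = 0.36059.
Intercept c from TP-P: 801.8 − 9.02 − 101.32 = 691.45.
At (77, 363): z_contact = −69.48 + 130.89 + 691.45 = 752.86 m.
Depth below ground = 829.7 − 752.86 = 76.8 m.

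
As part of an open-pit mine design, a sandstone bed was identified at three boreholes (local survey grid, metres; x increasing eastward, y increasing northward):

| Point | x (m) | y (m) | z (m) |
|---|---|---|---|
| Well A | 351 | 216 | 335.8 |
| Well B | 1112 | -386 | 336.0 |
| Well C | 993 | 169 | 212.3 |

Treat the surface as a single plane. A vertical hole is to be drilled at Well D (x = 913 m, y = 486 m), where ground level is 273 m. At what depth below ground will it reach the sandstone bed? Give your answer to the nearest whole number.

129 m

Two edge vectors: Well A→Well B = (761, -602, 0.2), Well A→Well C = (642, -47, -123.5).
Normal n = (Well A→Well B) × (Well A→Well C) = (74356.4, 94111.9, 350717).
So ∂z/∂x = −n_x/n_z = −0.21201 and ∂z/∂y = −n_y/n_z = −0.26834.
Intercept c from Well A: 335.8 + 74.42 + 57.96 = 468.18.
At (913, 486): z_contact = −193.6 − 130.4 + 468.18 = 144.2 m.
Depth below ground = 273 − 144.2 = 129 m.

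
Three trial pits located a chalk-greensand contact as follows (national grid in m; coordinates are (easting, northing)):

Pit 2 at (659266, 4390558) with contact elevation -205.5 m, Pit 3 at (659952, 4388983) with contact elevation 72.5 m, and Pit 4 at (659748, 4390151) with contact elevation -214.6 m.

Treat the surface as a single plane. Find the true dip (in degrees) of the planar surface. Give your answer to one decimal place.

21.5°

Let the plane be z = a·E + b·N + c.
Pit 3−Pit 2: 686a − 1575b = 278;  Pit 4−Pit 2: 482a − 407b = −9.1.
Solving gives a = −0.26561, b = −0.29220.
Gradient magnitude |∇z| = √(a² + b²) = √(0.07055 + 0.08538) = 0.39488.
True dip = arctan(0.39488) = 21.5°, dipping toward NE (azimuth ≈ 042°).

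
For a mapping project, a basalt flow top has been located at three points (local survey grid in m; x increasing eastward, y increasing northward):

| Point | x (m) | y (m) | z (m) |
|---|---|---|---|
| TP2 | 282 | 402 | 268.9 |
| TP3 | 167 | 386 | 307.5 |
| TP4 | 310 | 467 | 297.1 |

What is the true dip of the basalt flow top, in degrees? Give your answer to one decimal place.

36.7°

Two edge vectors: TP2→TP3 = (-115, -16, 38.6), TP2→TP4 = (28, 65, 28.2).
Normal n = (TP2→TP3) × (TP2→TP4) = (-2960.2, 4323.8, -7027).
So ∂z/∂x = −n_x/n_z = −0.42126 and ∂z/∂y = −n_y/n_z = 0.61531.
Gradient magnitude |∇z| = √(a² + b²) = √(0.17746 + 0.37861) = 0.74570.
True dip = arctan(0.74570) = 36.7°, dipping toward SE (azimuth ≈ 146°).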